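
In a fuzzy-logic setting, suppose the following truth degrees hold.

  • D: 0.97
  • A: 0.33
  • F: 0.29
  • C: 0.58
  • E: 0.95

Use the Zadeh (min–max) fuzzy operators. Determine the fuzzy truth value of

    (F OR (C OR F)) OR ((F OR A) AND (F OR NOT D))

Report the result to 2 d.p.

0.58

C OR F = max(a, b) on (0.58, 0.29) = 0.58
F OR (C OR F) = max(a, b) on (0.29, 0.58) = 0.58
F OR A = max(a, b) on (0.29, 0.33) = 0.33
NOT D = 1 − 0.97 = 0.03
F OR NOT D = max(a, b) on (0.29, 0.03) = 0.29
(F OR A) AND (F OR NOT D) = min(a, b) on (0.33, 0.29) = 0.29
(F OR (C OR F)) OR ((F OR A) AND (F OR NOT D)) = max(a, b) on (0.58, 0.29) = 0.58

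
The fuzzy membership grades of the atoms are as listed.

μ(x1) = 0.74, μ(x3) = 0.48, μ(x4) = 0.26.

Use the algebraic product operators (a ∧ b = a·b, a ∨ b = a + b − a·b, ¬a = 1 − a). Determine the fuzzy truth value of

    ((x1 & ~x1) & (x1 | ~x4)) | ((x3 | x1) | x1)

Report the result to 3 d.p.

0.971

~x1 = 1 − 0.7400 = 0.2600
x1 & ~x1 = a·b on (0.7400, 0.2600) = 0.1924
~x4 = 1 − 0.2600 = 0.7400
x1 | ~x4 = a + b − a·b on (0.7400, 0.7400) = 0.9324
(x1 & ~x1) & (x1 | ~x4) = a·b on (0.1924, 0.9324) = 0.1794
x3 | x1 = a + b − a·b on (0.4800, 0.7400) = 0.8648
(x3 | x1) | x1 = a + b − a·b on (0.8648, 0.7400) = 0.9648
((x1 & ~x1) & (x1 | ~x4)) | ((x3 | x1) | x1) = a + b − a·b on (0.1794, 0.9648) = 0.9712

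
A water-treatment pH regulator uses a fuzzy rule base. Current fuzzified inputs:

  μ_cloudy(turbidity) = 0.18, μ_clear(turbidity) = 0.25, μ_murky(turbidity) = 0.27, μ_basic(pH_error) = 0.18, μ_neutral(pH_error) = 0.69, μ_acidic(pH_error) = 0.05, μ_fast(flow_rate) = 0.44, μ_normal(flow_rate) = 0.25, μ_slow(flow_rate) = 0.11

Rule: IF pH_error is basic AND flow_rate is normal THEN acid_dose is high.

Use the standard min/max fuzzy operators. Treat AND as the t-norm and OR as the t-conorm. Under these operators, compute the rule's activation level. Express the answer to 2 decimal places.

firing strength: basic=0.18, normal=0.25; AND[min(a, b)] → w = 0.18

0.18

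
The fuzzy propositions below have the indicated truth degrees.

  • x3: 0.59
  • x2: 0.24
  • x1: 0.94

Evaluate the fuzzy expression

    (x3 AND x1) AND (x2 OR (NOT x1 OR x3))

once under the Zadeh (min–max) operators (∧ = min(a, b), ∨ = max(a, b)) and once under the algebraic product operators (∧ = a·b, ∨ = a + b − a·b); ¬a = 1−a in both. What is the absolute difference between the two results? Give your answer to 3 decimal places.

Under Zadeh (min–max):
  x3 AND x1 = min(a, b) on (0.59, 0.94) = 0.59
  NOT x1 = 1 − 0.94 = 0.06
  NOT x1 OR x3 = max(a, b) on (0.06, 0.59) = 0.59
  x2 OR (NOT x1 OR x3) = max(a, b) on (0.24, 0.59) = 0.59
  (x3 AND x1) AND (x2 OR (NOT x1 OR x3)) = min(a, b) on (0.59, 0.59) = 0.59
  → value = 0.5900
Under algebraic product:
  x3 AND x1 = a·b on (0.5900, 0.9400) = 0.5546
  NOT x1 = 1 − 0.9400 = 0.0600
  NOT x1 OR x3 = a + b − a·b on (0.0600, 0.5900) = 0.6146
  x2 OR (NOT x1 OR x3) = a + b − a·b on (0.2400, 0.6146) = 0.7071
  (x3 AND x1) AND (x2 OR (NOT x1 OR x3)) = a·b on (0.5546, 0.7071) = 0.3922
  → value = 0.3922
|0.5900 − 0.3922| = 0.198

0.198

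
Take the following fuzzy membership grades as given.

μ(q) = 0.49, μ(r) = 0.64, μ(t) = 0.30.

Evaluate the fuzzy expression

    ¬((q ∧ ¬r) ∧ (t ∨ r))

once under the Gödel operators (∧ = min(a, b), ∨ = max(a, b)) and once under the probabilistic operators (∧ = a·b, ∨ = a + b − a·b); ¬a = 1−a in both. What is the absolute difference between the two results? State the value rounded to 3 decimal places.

0.228

Under Gödel:
  ¬r = 1 − 0.64 = 0.36
  q ∧ ¬r = min(a, b) on (0.49, 0.36) = 0.36
  t ∨ r = max(a, b) on (0.30, 0.64) = 0.64
  (q ∧ ¬r) ∧ (t ∨ r) = min(a, b) on (0.36, 0.64) = 0.36
  ¬((q ∧ ¬r) ∧ (t ∨ r)) = 1 − 0.36 = 0.64
  → value = 0.6400
Under probabilistic:
  ¬r = 1 − 0.6400 = 0.3600
  q ∧ ¬r = a·b on (0.4900, 0.3600) = 0.1764
  t ∨ r = a + b − a·b on (0.3000, 0.6400) = 0.7480
  (q ∧ ¬r) ∧ (t ∨ r) = a·b on (0.1764, 0.7480) = 0.1319
  ¬((q ∧ ¬r) ∧ (t ∨ r)) = 1 − 0.1319 = 0.8681
  → value = 0.8681
|0.6400 − 0.8681| = 0.228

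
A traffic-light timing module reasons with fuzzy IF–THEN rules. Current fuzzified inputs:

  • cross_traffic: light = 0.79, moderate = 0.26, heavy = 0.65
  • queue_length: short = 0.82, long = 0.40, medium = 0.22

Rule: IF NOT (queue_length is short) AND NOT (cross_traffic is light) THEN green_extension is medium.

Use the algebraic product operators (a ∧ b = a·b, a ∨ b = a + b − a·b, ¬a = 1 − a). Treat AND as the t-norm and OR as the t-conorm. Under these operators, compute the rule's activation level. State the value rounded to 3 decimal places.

0.038

firing strength: ¬short=1−0.82=0.18, ¬light=1−0.79=0.21; AND[a·b] → w = 0.0378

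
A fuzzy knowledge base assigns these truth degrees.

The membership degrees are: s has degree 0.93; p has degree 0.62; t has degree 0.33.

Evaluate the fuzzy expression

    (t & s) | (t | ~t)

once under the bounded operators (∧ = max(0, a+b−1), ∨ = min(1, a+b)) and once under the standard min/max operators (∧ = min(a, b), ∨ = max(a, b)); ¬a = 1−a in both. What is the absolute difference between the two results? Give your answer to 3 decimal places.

0.330

Under bounded:
  t & s = max(0, a+b−1) on (0.33, 0.93) = 0.26
  ~t = 1 − 0.33 = 0.67
  t | ~t = min(1, a+b) on (0.33, 0.67) = 1.00
  (t & s) | (t | ~t) = min(1, a+b) on (0.26, 1.00) = 1.00
  → value = 1.0000
Under standard min/max:
  t & s = min(a, b) on (0.33, 0.93) = 0.33
  ~t = 1 − 0.33 = 0.67
  t | ~t = max(a, b) on (0.33, 0.67) = 0.67
  (t & s) | (t | ~t) = max(a, b) on (0.33, 0.67) = 0.67
  → value = 0.6700
|1.0000 − 0.6700| = 0.330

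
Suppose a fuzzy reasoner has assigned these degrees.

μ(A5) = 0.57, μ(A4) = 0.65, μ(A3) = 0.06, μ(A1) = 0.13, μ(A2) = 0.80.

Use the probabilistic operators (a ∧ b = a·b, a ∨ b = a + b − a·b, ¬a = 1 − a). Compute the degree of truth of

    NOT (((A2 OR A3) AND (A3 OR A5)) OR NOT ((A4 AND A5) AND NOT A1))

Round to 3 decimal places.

0.166

A2 OR A3 = a + b − a·b on (0.8000, 0.0600) = 0.8120
A3 OR A5 = a + b − a·b on (0.0600, 0.5700) = 0.5958
(A2 OR A3) AND (A3 OR A5) = a·b on (0.8120, 0.5958) = 0.4838
A4 AND A5 = a·b on (0.6500, 0.5700) = 0.3705
NOT A1 = 1 − 0.1300 = 0.8700
(A4 AND A5) AND NOT A1 = a·b on (0.3705, 0.8700) = 0.3223
NOT ((A4 AND A5) AND NOT A1) = 1 − 0.3223 = 0.6777
((A2 OR A3) AND (A3 OR A5)) OR NOT ((A4 AND A5) AND NOT A1) = a + b − a·b on (0.4838, 0.6777) = 0.8336
NOT (((A2 OR A3) AND (A3 OR A5)) OR NOT ((A4 AND A5) AND NOT A1)) = 1 − 0.8336 = 0.1664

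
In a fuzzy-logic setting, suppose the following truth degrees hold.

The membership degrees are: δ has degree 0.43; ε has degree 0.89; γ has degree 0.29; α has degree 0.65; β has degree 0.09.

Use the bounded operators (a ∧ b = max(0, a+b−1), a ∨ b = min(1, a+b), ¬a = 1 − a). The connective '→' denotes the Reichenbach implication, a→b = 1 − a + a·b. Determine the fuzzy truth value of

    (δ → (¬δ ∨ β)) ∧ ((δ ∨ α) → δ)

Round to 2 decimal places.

0.28

¬δ = 1 − 0.43 = 0.57
¬δ ∨ β = min(1, a+b) on (0.57, 0.09) = 0.66
δ → (¬δ ∨ β)  [Reichenbach: 1 − a + a·b] with a=0.43, b=0.66 → 0.85
δ ∨ α = min(1, a+b) on (0.43, 0.65) = 1.00
(δ ∨ α) → δ  [Reichenbach: 1 − a + a·b] with a=1.00, b=0.43 → 0.43
(δ → (¬δ ∨ β)) ∧ ((δ ∨ α) → δ) = max(0, a+b−1) on (0.85, 0.43) = 0.28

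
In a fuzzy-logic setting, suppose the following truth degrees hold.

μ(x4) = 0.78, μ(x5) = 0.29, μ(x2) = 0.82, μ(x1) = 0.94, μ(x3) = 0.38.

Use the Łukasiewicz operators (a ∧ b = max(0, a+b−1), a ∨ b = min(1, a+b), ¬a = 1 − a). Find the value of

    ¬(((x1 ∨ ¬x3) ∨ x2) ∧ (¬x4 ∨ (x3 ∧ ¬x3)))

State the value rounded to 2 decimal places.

0.78

¬x3 = 1 − 0.38 = 0.62
x1 ∨ ¬x3 = min(1, a+b) on (0.94, 0.62) = 1.00
(x1 ∨ ¬x3) ∨ x2 = min(1, a+b) on (1.00, 0.82) = 1.00
¬x4 = 1 − 0.78 = 0.22
¬x3 = 1 − 0.38 = 0.62
x3 ∧ ¬x3 = max(0, a+b−1) on (0.38, 0.62) = 0.00
¬x4 ∨ (x3 ∧ ¬x3) = min(1, a+b) on (0.22, 0.00) = 0.22
((x1 ∨ ¬x3) ∨ x2) ∧ (¬x4 ∨ (x3 ∧ ¬x3)) = max(0, a+b−1) on (1.00, 0.22) = 0.22
¬(((x1 ∨ ¬x3) ∨ x2) ∧ (¬x4 ∨ (x3 ∧ ¬x3))) = 1 − 0.22 = 0.78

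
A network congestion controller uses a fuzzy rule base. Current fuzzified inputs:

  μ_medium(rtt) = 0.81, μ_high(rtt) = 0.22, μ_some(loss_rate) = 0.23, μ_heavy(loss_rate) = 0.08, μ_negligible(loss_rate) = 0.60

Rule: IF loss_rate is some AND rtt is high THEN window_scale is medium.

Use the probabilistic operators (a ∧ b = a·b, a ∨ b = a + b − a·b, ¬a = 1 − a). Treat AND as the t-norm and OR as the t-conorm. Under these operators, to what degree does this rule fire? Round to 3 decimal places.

0.051

firing strength: some=0.23, high=0.22; AND[a·b] → w = 0.0506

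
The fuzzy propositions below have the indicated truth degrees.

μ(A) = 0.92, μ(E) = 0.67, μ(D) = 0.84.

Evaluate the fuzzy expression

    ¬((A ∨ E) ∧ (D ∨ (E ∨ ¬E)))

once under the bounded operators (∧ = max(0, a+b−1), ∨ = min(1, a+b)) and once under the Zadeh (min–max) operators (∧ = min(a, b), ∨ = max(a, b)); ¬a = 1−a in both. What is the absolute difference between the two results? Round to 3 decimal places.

0.160

Under bounded:
  A ∨ E = min(1, a+b) on (0.92, 0.67) = 1.00
  ¬E = 1 − 0.67 = 0.33
  E ∨ ¬E = min(1, a+b) on (0.67, 0.33) = 1.00
  D ∨ (E ∨ ¬E) = min(1, a+b) on (0.84, 1.00) = 1.00
  (A ∨ E) ∧ (D ∨ (E ∨ ¬E)) = max(0, a+b−1) on (1.00, 1.00) = 1.00
  ¬((A ∨ E) ∧ (D ∨ (E ∨ ¬E))) = 1 − 1.00 = 0.00
  → value = 0.0000
Under Zadeh (min–max):
  A ∨ E = max(a, b) on (0.92, 0.67) = 0.92
  ¬E = 1 − 0.67 = 0.33
  E ∨ ¬E = max(a, b) on (0.67, 0.33) = 0.67
  D ∨ (E ∨ ¬E) = max(a, b) on (0.84, 0.67) = 0.84
  (A ∨ E) ∧ (D ∨ (E ∨ ¬E)) = min(a, b) on (0.92, 0.84) = 0.84
  ¬((A ∨ E) ∧ (D ∨ (E ∨ ¬E))) = 1 − 0.84 = 0.16
  → value = 0.1600
|0.0000 − 0.1600| = 0.160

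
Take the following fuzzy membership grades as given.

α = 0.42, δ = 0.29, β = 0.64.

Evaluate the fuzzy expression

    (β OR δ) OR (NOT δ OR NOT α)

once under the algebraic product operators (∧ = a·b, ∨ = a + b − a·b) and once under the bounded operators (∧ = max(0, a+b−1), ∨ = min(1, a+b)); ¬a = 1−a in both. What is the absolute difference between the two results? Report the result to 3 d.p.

0.031

Under algebraic product:
  β OR δ = a + b − a·b on (0.6400, 0.2900) = 0.7444
  NOT δ = 1 − 0.2900 = 0.7100
  NOT α = 1 − 0.4200 = 0.5800
  NOT δ OR NOT α = a + b − a·b on (0.7100, 0.5800) = 0.8782
  (β OR δ) OR (NOT δ OR NOT α) = a + b − a·b on (0.7444, 0.8782) = 0.9689
  → value = 0.9689
Under bounded:
  β OR δ = min(1, a+b) on (0.64, 0.29) = 0.93
  NOT δ = 1 − 0.29 = 0.71
  NOT α = 1 − 0.42 = 0.58
  NOT δ OR NOT α = min(1, a+b) on (0.71, 0.58) = 1.00
  (β OR δ) OR (NOT δ OR NOT α) = min(1, a+b) on (0.93, 1.00) = 1.00
  → value = 1.0000
|0.9689 − 1.0000| = 0.031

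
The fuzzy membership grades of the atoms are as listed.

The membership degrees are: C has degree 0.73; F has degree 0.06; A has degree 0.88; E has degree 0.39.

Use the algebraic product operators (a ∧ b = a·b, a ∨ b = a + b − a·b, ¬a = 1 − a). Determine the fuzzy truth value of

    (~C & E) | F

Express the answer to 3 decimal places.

~C = 1 − 0.7300 = 0.2700
~C & E = a·b on (0.2700, 0.3900) = 0.1053
(~C & E) | F = a + b − a·b on (0.1053, 0.0600) = 0.1590

0.159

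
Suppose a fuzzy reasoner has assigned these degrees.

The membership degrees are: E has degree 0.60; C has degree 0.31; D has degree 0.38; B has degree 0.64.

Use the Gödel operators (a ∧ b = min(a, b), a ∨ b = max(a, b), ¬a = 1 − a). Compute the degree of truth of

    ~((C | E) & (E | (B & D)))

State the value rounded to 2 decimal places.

0.40

C | E = max(a, b) on (0.31, 0.60) = 0.60
B & D = min(a, b) on (0.64, 0.38) = 0.38
E | (B & D) = max(a, b) on (0.60, 0.38) = 0.60
(C | E) & (E | (B & D)) = min(a, b) on (0.60, 0.60) = 0.60
~((C | E) & (E | (B & D))) = 1 − 0.60 = 0.40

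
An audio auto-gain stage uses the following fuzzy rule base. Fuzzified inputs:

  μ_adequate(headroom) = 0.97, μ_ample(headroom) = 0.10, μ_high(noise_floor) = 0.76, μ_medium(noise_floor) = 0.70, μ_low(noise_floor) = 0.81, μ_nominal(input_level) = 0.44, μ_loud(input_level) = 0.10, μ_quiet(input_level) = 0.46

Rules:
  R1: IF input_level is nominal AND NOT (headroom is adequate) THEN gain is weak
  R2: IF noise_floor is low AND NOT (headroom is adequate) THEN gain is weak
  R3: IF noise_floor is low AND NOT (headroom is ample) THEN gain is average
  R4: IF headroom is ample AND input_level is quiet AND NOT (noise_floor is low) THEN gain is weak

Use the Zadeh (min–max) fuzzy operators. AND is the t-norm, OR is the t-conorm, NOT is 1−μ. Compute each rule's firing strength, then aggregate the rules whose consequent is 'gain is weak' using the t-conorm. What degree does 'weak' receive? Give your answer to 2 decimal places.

0.10

R1: nominal=0.44, ¬adequate=1−0.97=0.03; AND[min(a, b)] → w = 0.03
R2: low=0.81, ¬adequate=1−0.97=0.03; AND[min(a, b)] → w = 0.03
R3: low=0.81, ¬ample=1−0.10=0.90; AND[min(a, b)] → w = 0.81
R4: ample=0.10, quiet=0.46, ¬low=1−0.81=0.19; AND[min(a, b)] → w = 0.10
Rules with consequent 'weak': {R1, R2, R4} → strengths 0.03, 0.03, 0.10
Aggregate via t-conorm [max(a, b)]: 0.10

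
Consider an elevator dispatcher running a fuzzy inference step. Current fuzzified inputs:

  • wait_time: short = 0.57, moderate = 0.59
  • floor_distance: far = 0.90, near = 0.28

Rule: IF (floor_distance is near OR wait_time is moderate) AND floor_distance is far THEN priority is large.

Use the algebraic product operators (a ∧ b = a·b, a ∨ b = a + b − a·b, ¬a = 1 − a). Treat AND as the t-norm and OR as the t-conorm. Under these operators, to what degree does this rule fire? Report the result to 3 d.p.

0.634

firing strength: (near=0.28 OR moderate=0.59) = 0.7048; AND[a·b] with far=0.90 → w = 0.6343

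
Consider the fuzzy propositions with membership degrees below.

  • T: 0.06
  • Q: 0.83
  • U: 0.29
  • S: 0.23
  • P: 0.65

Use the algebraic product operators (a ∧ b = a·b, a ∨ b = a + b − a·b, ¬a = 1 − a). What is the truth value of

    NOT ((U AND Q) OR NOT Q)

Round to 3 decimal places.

U AND Q = a·b on (0.2900, 0.8300) = 0.2407
NOT Q = 1 − 0.8300 = 0.1700
(U AND Q) OR NOT Q = a + b − a·b on (0.2407, 0.1700) = 0.3698
NOT ((U AND Q) OR NOT Q) = 1 − 0.3698 = 0.6302

0.630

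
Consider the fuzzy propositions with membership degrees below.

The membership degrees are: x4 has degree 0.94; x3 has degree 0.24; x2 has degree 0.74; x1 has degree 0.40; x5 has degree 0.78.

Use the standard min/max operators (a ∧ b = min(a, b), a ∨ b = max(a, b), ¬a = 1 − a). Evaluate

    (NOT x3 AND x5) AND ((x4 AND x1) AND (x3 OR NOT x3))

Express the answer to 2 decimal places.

NOT x3 = 1 − 0.24 = 0.76
NOT x3 AND x5 = min(a, b) on (0.76, 0.78) = 0.76
x4 AND x1 = min(a, b) on (0.94, 0.40) = 0.40
NOT x3 = 1 − 0.24 = 0.76
x3 OR NOT x3 = max(a, b) on (0.24, 0.76) = 0.76
(x4 AND x1) AND (x3 OR NOT x3) = min(a, b) on (0.40, 0.76) = 0.40
(NOT x3 AND x5) AND ((x4 AND x1) AND (x3 OR NOT x3)) = min(a, b) on (0.76, 0.40) = 0.40

0.40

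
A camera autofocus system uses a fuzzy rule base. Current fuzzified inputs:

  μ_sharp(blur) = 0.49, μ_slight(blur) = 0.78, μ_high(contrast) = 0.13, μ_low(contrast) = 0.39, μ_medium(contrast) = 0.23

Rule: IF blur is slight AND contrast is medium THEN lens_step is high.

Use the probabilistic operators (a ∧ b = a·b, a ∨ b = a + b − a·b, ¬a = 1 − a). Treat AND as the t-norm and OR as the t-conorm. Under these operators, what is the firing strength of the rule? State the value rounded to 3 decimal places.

firing strength: slight=0.78, medium=0.23; AND[a·b] → w = 0.1794

0.179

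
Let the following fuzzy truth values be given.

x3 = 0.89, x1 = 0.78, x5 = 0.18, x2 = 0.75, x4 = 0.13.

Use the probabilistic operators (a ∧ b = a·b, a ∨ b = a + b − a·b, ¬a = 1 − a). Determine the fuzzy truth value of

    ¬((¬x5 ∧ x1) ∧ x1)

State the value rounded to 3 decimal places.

0.501

¬x5 = 1 − 0.1800 = 0.8200
¬x5 ∧ x1 = a·b on (0.8200, 0.7800) = 0.6396
(¬x5 ∧ x1) ∧ x1 = a·b on (0.6396, 0.7800) = 0.4989
¬((¬x5 ∧ x1) ∧ x1) = 1 − 0.4989 = 0.5011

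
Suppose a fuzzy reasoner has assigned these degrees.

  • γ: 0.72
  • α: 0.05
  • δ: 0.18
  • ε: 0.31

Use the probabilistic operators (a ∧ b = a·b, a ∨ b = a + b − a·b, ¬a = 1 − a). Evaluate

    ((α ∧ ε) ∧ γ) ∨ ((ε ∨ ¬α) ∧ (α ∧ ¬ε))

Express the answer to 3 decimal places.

0.044

α ∧ ε = a·b on (0.0500, 0.3100) = 0.0155
(α ∧ ε) ∧ γ = a·b on (0.0155, 0.7200) = 0.0112
¬α = 1 − 0.0500 = 0.9500
ε ∨ ¬α = a + b − a·b on (0.3100, 0.9500) = 0.9655
¬ε = 1 − 0.3100 = 0.6900
α ∧ ¬ε = a·b on (0.0500, 0.6900) = 0.0345
(ε ∨ ¬α) ∧ (α ∧ ¬ε) = a·b on (0.9655, 0.0345) = 0.0333
((α ∧ ε) ∧ γ) ∨ ((ε ∨ ¬α) ∧ (α ∧ ¬ε)) = a + b − a·b on (0.0112, 0.0333) = 0.0441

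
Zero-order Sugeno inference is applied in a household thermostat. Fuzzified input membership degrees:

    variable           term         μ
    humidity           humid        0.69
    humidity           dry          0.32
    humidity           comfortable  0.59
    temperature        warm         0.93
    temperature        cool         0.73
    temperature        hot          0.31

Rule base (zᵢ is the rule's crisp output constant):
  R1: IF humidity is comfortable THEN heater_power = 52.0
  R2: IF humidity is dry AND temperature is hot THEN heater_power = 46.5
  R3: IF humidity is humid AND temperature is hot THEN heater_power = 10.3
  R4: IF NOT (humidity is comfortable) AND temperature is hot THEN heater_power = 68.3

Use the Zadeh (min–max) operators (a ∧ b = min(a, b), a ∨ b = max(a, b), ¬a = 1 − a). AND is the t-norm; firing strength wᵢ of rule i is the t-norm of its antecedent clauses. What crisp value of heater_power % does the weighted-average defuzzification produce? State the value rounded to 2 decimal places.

R1 (z=52.0): comfortable=0.59 → w = 0.59
R2 (z=46.5): dry=0.32, hot=0.31; AND[min(a, b)] → w = 0.31
R3 (z=10.3): humid=0.69, hot=0.31; AND[min(a, b)] → w = 0.31
R4 (z=68.3): ¬comfortable=1−0.59=0.41, hot=0.31; AND[min(a, b)] → w = 0.31
Weighted average = (0.59·52.0 + 0.31·46.5 + 0.31·10.3 + 0.31·68.3) / (0.59 + 0.31 + 0.31 + 0.31)
  = 69.4610 / 1.5200 = 45.70

45.70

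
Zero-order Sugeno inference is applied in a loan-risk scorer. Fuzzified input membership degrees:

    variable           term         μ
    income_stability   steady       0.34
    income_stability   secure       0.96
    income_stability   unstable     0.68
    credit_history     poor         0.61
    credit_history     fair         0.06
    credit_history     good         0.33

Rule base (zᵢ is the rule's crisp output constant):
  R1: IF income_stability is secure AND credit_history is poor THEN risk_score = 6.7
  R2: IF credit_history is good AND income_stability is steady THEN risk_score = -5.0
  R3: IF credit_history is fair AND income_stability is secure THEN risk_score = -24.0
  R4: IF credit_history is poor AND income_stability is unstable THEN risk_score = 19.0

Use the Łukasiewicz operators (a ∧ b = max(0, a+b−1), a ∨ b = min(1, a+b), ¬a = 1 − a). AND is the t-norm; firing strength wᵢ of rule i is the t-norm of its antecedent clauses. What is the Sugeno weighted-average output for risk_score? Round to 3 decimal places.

10.056

R1 (z=6.7): secure=0.96, poor=0.61; AND[max(0, a+b−1)] → w = 0.57
R2 (z=-5.0): good=0.33, steady=0.34; AND[max(0, a+b−1)] → w = 0.00
R3 (z=-24.0): fair=0.06, secure=0.96; AND[max(0, a+b−1)] → w = 0.02
R4 (z=19.0): poor=0.61, unstable=0.68; AND[max(0, a+b−1)] → w = 0.29
Weighted average = (0.57·6.7 + 0.00·-5.0 + 0.02·-24.0 + 0.29·19.0) / (0.57 + 0.00 + 0.02 + 0.29)
  = 8.8490 / 0.8800 = 10.056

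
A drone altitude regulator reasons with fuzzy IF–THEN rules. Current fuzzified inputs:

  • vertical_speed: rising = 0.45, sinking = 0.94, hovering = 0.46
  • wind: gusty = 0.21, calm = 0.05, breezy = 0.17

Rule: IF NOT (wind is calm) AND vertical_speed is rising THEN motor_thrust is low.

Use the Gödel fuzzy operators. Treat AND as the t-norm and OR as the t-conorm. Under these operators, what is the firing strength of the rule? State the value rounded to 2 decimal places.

firing strength: ¬calm=1−0.05=0.95, rising=0.45; AND[min(a, b)] → w = 0.45

0.45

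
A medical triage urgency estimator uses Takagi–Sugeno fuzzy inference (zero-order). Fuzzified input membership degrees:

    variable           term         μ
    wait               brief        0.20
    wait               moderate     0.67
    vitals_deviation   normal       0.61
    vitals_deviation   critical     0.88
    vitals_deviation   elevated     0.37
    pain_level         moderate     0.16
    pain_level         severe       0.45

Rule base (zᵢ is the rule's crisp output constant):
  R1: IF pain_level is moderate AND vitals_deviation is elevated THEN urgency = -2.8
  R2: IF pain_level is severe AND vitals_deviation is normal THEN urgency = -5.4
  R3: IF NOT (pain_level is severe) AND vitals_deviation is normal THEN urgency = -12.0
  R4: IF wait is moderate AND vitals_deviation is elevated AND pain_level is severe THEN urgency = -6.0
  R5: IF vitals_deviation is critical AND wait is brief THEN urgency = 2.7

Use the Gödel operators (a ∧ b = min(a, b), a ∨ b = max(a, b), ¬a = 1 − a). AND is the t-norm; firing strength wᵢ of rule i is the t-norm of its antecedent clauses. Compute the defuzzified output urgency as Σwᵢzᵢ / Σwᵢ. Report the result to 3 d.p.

-6.450

R1 (z=-2.8): moderate=0.16, elevated=0.37; AND[min(a, b)] → w = 0.16
R2 (z=-5.4): severe=0.45, normal=0.61; AND[min(a, b)] → w = 0.45
R3 (z=-12.0): ¬severe=1−0.45=0.55, normal=0.61; AND[min(a, b)] → w = 0.55
R4 (z=-6.0): moderate=0.67, elevated=0.37, severe=0.45; AND[min(a, b)] → w = 0.37
R5 (z=2.7): critical=0.88, brief=0.20; AND[min(a, b)] → w = 0.20
Weighted average = (0.16·-2.8 + 0.45·-5.4 + 0.55·-12.0 + 0.37·-6.0 + 0.20·2.7) / (0.16 + 0.45 + 0.55 + 0.37 + 0.20)
  = -11.1580 / 1.7300 = -6.450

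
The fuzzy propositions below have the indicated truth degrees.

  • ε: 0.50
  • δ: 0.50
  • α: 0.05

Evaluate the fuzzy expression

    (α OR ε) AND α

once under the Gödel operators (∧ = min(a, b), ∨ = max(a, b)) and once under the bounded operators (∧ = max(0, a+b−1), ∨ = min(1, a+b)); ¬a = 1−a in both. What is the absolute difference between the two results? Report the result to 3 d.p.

0.050

Under Gödel:
  α OR ε = max(a, b) on (0.05, 0.50) = 0.50
  (α OR ε) AND α = min(a, b) on (0.50, 0.05) = 0.05
  → value = 0.0500
Under bounded:
  α OR ε = min(1, a+b) on (0.05, 0.50) = 0.55
  (α OR ε) AND α = max(0, a+b−1) on (0.55, 0.05) = 0.00
  → value = 0.0000
|0.0500 − 0.0000| = 0.050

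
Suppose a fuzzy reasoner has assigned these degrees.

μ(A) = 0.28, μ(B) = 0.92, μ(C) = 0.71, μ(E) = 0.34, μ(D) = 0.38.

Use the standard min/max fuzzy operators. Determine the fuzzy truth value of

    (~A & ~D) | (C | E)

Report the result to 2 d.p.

~A = 1 − 0.28 = 0.72
~D = 1 − 0.38 = 0.62
~A & ~D = min(a, b) on (0.72, 0.62) = 0.62
C | E = max(a, b) on (0.71, 0.34) = 0.71
(~A & ~D) | (C | E) = max(a, b) on (0.62, 0.71) = 0.71

0.71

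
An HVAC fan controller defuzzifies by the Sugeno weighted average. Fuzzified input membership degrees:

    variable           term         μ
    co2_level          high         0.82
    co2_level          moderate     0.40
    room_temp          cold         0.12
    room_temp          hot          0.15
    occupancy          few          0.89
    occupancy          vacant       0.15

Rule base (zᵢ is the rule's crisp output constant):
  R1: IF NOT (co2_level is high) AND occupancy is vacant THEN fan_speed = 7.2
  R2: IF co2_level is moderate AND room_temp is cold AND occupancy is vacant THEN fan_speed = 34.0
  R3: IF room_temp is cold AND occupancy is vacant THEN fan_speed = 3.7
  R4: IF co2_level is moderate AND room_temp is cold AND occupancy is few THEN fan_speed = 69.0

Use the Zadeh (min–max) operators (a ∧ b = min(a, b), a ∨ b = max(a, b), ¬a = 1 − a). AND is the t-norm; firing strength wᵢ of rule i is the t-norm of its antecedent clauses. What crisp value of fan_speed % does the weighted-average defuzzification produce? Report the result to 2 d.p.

27.22

R1 (z=7.2): ¬high=1−0.82=0.18, vacant=0.15; AND[min(a, b)] → w = 0.15
R2 (z=34.0): moderate=0.40, cold=0.12, vacant=0.15; AND[min(a, b)] → w = 0.12
R3 (z=3.7): cold=0.12, vacant=0.15; AND[min(a, b)] → w = 0.12
R4 (z=69.0): moderate=0.40, cold=0.12, few=0.89; AND[min(a, b)] → w = 0.12
Weighted average = (0.15·7.2 + 0.12·34.0 + 0.12·3.7 + 0.12·69.0) / (0.15 + 0.12 + 0.12 + 0.12)
  = 13.8840 / 0.5100 = 27.22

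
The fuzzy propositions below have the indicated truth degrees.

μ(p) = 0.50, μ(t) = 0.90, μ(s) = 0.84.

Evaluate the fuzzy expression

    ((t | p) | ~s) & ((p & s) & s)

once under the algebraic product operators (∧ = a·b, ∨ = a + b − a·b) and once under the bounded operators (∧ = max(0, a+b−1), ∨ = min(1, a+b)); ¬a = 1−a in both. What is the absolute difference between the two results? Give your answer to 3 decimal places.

Under algebraic product:
  t | p = a + b − a·b on (0.9000, 0.5000) = 0.9500
  ~s = 1 − 0.8400 = 0.1600
  (t | p) | ~s = a + b − a·b on (0.9500, 0.1600) = 0.9580
  p & s = a·b on (0.5000, 0.8400) = 0.4200
  (p & s) & s = a·b on (0.4200, 0.8400) = 0.3528
  ((t | p) | ~s) & ((p & s) & s) = a·b on (0.9580, 0.3528) = 0.3380
  → value = 0.3380
Under bounded:
  t | p = min(1, a+b) on (0.90, 0.50) = 1.00
  ~s = 1 − 0.84 = 0.16
  (t | p) | ~s = min(1, a+b) on (1.00, 0.16) = 1.00
  p & s = max(0, a+b−1) on (0.50, 0.84) = 0.34
  (p & s) & s = max(0, a+b−1) on (0.34, 0.84) = 0.18
  ((t | p) | ~s) & ((p & s) & s) = max(0, a+b−1) on (1.00, 0.18) = 0.18
  → value = 0.1800
|0.3380 − 0.1800| = 0.158

0.158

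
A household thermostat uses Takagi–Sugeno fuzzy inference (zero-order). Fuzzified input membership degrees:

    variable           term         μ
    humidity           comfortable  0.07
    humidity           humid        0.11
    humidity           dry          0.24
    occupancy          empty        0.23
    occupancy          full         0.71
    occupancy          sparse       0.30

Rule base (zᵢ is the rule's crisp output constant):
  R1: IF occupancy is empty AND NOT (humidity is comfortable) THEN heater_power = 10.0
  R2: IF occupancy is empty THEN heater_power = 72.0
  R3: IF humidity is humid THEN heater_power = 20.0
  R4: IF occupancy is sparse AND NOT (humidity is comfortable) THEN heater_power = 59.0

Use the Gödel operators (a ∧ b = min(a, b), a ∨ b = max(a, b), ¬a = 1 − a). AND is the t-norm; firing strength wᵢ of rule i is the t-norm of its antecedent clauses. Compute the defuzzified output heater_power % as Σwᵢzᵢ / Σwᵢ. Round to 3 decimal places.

R1 (z=10.0): empty=0.23, ¬comfortable=1−0.07=0.93; AND[min(a, b)] → w = 0.23
R2 (z=72.0): empty=0.23 → w = 0.23
R3 (z=20.0): humid=0.11 → w = 0.11
R4 (z=59.0): sparse=0.30, ¬comfortable=1−0.07=0.93; AND[min(a, b)] → w = 0.30
Weighted average = (0.23·10.0 + 0.23·72.0 + 0.11·20.0 + 0.30·59.0) / (0.23 + 0.23 + 0.11 + 0.30)
  = 38.7600 / 0.8700 = 44.552

44.552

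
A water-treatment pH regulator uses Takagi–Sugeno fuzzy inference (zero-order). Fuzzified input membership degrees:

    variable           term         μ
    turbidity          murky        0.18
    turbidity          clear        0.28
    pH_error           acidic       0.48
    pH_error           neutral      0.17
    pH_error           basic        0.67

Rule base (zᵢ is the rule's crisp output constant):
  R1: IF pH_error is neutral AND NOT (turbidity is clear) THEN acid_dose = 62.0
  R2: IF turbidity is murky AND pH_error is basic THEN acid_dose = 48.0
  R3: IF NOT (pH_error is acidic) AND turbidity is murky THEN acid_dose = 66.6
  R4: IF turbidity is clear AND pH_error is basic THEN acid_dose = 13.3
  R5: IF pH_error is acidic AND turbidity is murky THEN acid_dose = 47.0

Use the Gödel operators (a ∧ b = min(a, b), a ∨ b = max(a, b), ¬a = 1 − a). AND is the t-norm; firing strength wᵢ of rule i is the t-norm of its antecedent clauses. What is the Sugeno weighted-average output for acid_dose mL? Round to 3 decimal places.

43.790

R1 (z=62.0): neutral=0.17, ¬clear=1−0.28=0.72; AND[min(a, b)] → w = 0.17
R2 (z=48.0): murky=0.18, basic=0.67; AND[min(a, b)] → w = 0.18
R3 (z=66.6): ¬acidic=1−0.48=0.52, murky=0.18; AND[min(a, b)] → w = 0.18
R4 (z=13.3): clear=0.28, basic=0.67; AND[min(a, b)] → w = 0.28
R5 (z=47.0): acidic=0.48, murky=0.18; AND[min(a, b)] → w = 0.18
Weighted average = (0.17·62.0 + 0.18·48.0 + 0.18·66.6 + 0.28·13.3 + 0.18·47.0) / (0.17 + 0.18 + 0.18 + 0.28 + 0.18)
  = 43.3520 / 0.9900 = 43.790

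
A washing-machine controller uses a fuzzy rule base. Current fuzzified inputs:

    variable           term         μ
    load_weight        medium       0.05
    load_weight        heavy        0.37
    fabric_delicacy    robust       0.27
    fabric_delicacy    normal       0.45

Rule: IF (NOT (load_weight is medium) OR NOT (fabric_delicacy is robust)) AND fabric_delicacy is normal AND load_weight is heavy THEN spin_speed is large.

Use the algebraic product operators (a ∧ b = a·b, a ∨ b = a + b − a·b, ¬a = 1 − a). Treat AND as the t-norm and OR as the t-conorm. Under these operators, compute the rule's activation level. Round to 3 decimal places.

0.164

firing strength: (¬medium=1−0.05=0.95 OR ¬robust=1−0.27=0.73) = 0.9865; AND[a·b] with normal=0.45, heavy=0.37 → w = 0.1643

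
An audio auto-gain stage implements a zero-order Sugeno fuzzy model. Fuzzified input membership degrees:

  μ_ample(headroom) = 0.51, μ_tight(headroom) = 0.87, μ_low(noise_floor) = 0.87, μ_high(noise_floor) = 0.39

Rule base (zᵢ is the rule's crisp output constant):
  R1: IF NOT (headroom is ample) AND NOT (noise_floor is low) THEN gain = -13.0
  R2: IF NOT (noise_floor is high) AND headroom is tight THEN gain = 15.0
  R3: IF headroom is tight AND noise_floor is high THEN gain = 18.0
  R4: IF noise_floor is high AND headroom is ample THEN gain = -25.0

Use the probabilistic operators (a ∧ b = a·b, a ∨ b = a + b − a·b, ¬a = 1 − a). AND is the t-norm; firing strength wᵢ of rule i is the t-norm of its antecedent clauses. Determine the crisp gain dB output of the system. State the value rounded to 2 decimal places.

R1 (z=-13.0): ¬ample=1−0.51=0.49, ¬low=1−0.87=0.13; AND[a·b] → w = 0.0637
R2 (z=15.0): ¬high=1−0.39=0.61, tight=0.87; AND[a·b] → w = 0.5307
R3 (z=18.0): tight=0.87, high=0.39; AND[a·b] → w = 0.3393
R4 (z=-25.0): high=0.39, ample=0.51; AND[a·b] → w = 0.1989
Weighted average = (0.0637·-13.0 + 0.5307·15.0 + 0.3393·18.0 + 0.1989·-25.0) / (0.0637 + 0.5307 + 0.3393 + 0.1989)
  = 8.2673 / 1.1326 = 7.30

7.30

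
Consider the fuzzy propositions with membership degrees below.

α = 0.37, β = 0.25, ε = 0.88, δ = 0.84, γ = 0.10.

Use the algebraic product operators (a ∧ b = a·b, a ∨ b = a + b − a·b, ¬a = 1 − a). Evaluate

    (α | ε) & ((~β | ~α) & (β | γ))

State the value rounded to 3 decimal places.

α | ε = a + b − a·b on (0.3700, 0.8800) = 0.9244
~β = 1 − 0.2500 = 0.7500
~α = 1 − 0.3700 = 0.6300
~β | ~α = a + b − a·b on (0.7500, 0.6300) = 0.9075
β | γ = a + b − a·b on (0.2500, 0.1000) = 0.3250
(~β | ~α) & (β | γ) = a·b on (0.9075, 0.3250) = 0.2949
(α | ε) & ((~β | ~α) & (β | γ)) = a·b on (0.9244, 0.2949) = 0.2726

0.273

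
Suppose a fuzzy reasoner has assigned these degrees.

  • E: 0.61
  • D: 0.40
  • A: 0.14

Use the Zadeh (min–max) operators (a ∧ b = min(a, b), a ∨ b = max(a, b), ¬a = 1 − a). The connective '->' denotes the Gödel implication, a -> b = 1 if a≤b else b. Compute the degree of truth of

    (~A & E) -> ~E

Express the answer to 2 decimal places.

~A = 1 − 0.14 = 0.86
~A & E = min(a, b) on (0.86, 0.61) = 0.61
~E = 1 − 0.61 = 0.39
(~A & E) -> ~E  [Gödel: 1 if a≤b else b] with a=0.61, b=0.39 → 0.39

0.39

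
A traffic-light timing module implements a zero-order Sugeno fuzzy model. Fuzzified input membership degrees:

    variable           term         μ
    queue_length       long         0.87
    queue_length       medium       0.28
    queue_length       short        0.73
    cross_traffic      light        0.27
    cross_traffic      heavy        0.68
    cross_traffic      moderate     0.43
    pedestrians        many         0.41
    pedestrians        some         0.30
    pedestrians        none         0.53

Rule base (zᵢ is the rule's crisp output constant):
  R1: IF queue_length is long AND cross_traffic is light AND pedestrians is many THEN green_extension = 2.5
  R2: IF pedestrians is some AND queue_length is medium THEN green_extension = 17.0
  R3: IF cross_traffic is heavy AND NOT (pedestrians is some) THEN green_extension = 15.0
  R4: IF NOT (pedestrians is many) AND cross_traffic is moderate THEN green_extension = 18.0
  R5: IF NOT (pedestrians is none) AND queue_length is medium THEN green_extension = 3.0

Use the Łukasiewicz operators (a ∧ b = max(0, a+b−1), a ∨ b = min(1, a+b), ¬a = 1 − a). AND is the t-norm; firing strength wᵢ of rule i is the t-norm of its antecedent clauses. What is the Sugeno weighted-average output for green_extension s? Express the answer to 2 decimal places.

15.15

R1 (z=2.5): long=0.87, light=0.27, many=0.41; AND[max(0, a+b−1)] → w = 0.00
R2 (z=17.0): some=0.30, medium=0.28; AND[max(0, a+b−1)] → w = 0.00
R3 (z=15.0): heavy=0.68, ¬some=1−0.30=0.70; AND[max(0, a+b−1)] → w = 0.38
R4 (z=18.0): ¬many=1−0.41=0.59, moderate=0.43; AND[max(0, a+b−1)] → w = 0.02
R5 (z=3.0): ¬none=1−0.53=0.47, medium=0.28; AND[max(0, a+b−1)] → w = 0.00
Weighted average = (0.00·2.5 + 0.00·17.0 + 0.38·15.0 + 0.02·18.0 + 0.00·3.0) / (0.00 + 0.00 + 0.38 + 0.02 + 0.00)
  = 6.0600 / 0.4000 = 15.15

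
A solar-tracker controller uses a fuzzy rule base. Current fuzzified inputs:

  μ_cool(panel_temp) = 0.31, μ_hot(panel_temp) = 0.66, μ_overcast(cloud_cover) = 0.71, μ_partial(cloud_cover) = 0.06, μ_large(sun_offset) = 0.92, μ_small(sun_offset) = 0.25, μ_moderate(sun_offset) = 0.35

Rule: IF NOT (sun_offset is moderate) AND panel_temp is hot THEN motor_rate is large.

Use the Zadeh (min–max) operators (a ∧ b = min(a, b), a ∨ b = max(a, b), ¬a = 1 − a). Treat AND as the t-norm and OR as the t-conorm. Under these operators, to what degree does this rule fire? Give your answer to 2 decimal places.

firing strength: ¬moderate=1−0.35=0.65, hot=0.66; AND[min(a, b)] → w = 0.65

0.65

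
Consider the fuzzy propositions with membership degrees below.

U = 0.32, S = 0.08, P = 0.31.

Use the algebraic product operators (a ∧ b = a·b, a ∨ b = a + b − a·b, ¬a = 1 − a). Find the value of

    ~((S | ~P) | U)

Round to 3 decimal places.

~P = 1 − 0.3100 = 0.6900
S | ~P = a + b − a·b on (0.0800, 0.6900) = 0.7148
(S | ~P) | U = a + b − a·b on (0.7148, 0.3200) = 0.8061
~((S | ~P) | U) = 1 − 0.8061 = 0.1939

0.194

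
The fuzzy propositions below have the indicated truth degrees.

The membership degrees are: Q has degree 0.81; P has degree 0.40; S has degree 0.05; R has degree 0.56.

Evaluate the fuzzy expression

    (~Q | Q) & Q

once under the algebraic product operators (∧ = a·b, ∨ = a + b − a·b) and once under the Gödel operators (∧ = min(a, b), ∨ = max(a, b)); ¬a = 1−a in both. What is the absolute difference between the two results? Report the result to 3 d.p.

Under algebraic product:
  ~Q = 1 − 0.8100 = 0.1900
  ~Q | Q = a + b − a·b on (0.1900, 0.8100) = 0.8461
  (~Q | Q) & Q = a·b on (0.8461, 0.8100) = 0.6853
  → value = 0.6853
Under Gödel:
  ~Q = 1 − 0.81 = 0.19
  ~Q | Q = max(a, b) on (0.19, 0.81) = 0.81
  (~Q | Q) & Q = min(a, b) on (0.81, 0.81) = 0.81
  → value = 0.8100
|0.6853 − 0.8100| = 0.125

0.125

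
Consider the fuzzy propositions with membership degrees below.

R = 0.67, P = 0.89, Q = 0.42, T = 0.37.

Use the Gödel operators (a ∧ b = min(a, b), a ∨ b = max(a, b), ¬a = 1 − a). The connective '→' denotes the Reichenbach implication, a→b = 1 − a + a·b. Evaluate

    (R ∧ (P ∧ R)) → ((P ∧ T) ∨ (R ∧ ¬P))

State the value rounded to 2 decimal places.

0.58

P ∧ R = min(a, b) on (0.89, 0.67) = 0.67
R ∧ (P ∧ R) = min(a, b) on (0.67, 0.67) = 0.67
P ∧ T = min(a, b) on (0.89, 0.37) = 0.37
¬P = 1 − 0.89 = 0.11
R ∧ ¬P = min(a, b) on (0.67, 0.11) = 0.11
(P ∧ T) ∨ (R ∧ ¬P) = max(a, b) on (0.37, 0.11) = 0.37
(R ∧ (P ∧ R)) → ((P ∧ T) ∨ (R ∧ ¬P))  [Reichenbach: 1 − a + a·b] with a=0.67, b=0.37 → 0.58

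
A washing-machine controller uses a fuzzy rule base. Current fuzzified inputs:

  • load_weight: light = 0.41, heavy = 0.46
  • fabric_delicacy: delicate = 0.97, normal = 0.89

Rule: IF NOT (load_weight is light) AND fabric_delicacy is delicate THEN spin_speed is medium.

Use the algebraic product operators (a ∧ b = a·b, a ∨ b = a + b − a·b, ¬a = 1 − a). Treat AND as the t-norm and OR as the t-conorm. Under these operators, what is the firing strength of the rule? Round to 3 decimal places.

0.572

firing strength: ¬light=1−0.41=0.59, delicate=0.97; AND[a·b] → w = 0.5723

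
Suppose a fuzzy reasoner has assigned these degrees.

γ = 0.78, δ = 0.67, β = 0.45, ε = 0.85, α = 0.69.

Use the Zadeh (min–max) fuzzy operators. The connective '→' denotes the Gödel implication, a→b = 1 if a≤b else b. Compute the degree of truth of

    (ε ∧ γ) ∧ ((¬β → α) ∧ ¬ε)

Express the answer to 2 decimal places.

ε ∧ γ = min(a, b) on (0.85, 0.78) = 0.78
¬β = 1 − 0.45 = 0.55
¬β → α  [Gödel: 1 if a≤b else b] with a=0.55, b=0.69 → 1.00
¬ε = 1 − 0.85 = 0.15
(¬β → α) ∧ ¬ε = min(a, b) on (1.00, 0.15) = 0.15
(ε ∧ γ) ∧ ((¬β → α) ∧ ¬ε) = min(a, b) on (0.78, 0.15) = 0.15

0.15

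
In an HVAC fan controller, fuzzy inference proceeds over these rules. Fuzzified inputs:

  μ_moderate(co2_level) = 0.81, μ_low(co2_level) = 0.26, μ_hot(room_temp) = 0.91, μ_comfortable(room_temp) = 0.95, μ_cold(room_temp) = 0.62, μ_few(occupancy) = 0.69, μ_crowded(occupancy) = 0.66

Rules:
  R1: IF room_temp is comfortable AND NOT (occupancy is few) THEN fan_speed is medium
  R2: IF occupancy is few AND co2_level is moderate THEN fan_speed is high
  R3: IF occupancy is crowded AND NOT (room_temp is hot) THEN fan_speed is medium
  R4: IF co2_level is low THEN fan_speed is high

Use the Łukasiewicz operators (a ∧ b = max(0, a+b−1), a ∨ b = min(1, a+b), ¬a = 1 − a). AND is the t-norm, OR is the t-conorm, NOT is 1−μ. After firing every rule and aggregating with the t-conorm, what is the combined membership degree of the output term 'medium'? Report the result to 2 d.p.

R1: comfortable=0.95, ¬few=1−0.69=0.31; AND[max(0, a+b−1)] → w = 0.26
R2: few=0.69, moderate=0.81; AND[max(0, a+b−1)] → w = 0.50
R3: crowded=0.66, ¬hot=1−0.91=0.09; AND[max(0, a+b−1)] → w = 0.00
R4: low=0.26 → w = 0.26
Rules with consequent 'medium': {R1, R3} → strengths 0.26, 0.00
Aggregate via t-conorm [min(1, a+b)]: 0.26

0.26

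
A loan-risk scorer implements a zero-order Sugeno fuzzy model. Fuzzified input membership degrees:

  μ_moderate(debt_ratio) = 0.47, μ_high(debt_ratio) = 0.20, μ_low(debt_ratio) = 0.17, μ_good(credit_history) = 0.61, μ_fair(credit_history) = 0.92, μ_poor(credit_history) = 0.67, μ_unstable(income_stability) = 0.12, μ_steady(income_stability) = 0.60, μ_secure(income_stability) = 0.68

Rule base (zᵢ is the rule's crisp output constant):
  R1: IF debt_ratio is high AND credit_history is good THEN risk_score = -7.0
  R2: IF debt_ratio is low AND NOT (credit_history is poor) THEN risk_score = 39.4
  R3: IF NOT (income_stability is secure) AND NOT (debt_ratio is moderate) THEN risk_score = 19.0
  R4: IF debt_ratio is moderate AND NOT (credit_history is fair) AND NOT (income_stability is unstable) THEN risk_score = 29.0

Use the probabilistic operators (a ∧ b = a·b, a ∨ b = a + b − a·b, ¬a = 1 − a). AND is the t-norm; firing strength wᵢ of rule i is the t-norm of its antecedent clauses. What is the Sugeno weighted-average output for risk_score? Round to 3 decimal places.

14.544

R1 (z=-7.0): high=0.20, good=0.61; AND[a·b] → w = 0.1220
R2 (z=39.4): low=0.17, ¬poor=1−0.67=0.33; AND[a·b] → w = 0.0561
R3 (z=19.0): ¬secure=1−0.68=0.32, ¬moderate=1−0.47=0.53; AND[a·b] → w = 0.1696
R4 (z=29.0): moderate=0.47, ¬fair=1−0.92=0.08, ¬unstable=1−0.12=0.88; AND[a·b] → w = 0.0331
Weighted average = (0.1220·-7.0 + 0.0561·39.4 + 0.1696·19.0 + 0.0331·29.0) / (0.1220 + 0.0561 + 0.1696 + 0.0331)
  = 5.5383 / 0.3808 = 14.544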